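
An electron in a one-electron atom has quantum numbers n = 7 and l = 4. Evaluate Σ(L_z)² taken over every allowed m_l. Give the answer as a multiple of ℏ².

Σ(L_z)² = 60 ℏ²

m_l runs from −4 to 4, i.e. {-4, -3, -2, -1, 0, 1, 2, 3, 4}.
Σ m_l² = l(l+1)(2l+1)/3 = 4·5·9/3 = 60.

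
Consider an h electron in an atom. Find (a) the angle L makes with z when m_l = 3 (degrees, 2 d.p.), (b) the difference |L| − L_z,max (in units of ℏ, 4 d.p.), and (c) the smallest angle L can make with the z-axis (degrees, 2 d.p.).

An h state has l = 5.
For m_l = 3: cos θ = 3/√30, θ ≈ 56.79°.
|L| − L_z,max = (√30 − 5)ℏ ≈ 0.4772ℏ.
cos θ_min = 5/√30, so θ_min ≈ 24.09°.

θ(m_l=3) ≈ 56.79°; |L|−L_z,max ≈ 0.4772ℏ; θ_min ≈ 24.09°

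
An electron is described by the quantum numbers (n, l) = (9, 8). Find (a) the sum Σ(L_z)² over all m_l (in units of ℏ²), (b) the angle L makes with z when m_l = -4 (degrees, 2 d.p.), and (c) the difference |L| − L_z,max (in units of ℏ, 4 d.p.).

Σ m_l² = 408, so Σ(L_z)² = 408 ℏ².
For m_l = -4: cos θ = -4/√72, θ ≈ 118.13°.
|L| − L_z,max = (6√2 − 8)ℏ ≈ 0.4853ℏ.

Σ(L_z)² = 408 ℏ²; θ(m_l=-4) ≈ 118.13°; |L|−L_z,max ≈ 0.4853ℏ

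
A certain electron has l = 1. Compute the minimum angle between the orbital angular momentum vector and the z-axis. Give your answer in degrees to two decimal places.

|L|² = l(l+1)ℏ² = 2ℏ², so |L| = √2 ℏ.
The smallest angle corresponds to the largest L_z, i.e. m_l = l = 1, giving L_z = 1ℏ.
cos θ_min = 1/√2, so θ_min ≈ 45.00°.

θ_min ≈ 45.00°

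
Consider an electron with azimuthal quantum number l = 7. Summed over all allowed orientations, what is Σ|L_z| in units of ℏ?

m_l ∈ {-7, -6, -5, -4, -3, -2, -1, 0, 1, 2, 3, 4, 5, 6, 7}.
Σ|m_l| = 2·7(7+1)/2 = 56.

Σ|L_z| = 56 ℏ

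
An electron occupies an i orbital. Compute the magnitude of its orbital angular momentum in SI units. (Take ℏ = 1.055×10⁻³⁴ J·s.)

An i state has l = 6.
|L| = ℏ√(l(l+1)) = ℏ√(6·7) = √42 ℏ
Numerically, |L| = 6.481 × (1.055×10⁻³⁴ J·s) = 6.837×10⁻³⁴ J·s.

|L| = 6.837×10⁻³⁴ J·s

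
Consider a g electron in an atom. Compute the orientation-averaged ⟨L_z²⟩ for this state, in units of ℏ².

The letter g corresponds to l = 4.
m_l ∈ {-4, -3, -2, -1, 0, 1, 2, 3, 4}.
⟨L_z²⟩ = ℏ²·l(l+1)/3 = 6.667ℏ².

⟨L_z²⟩ = 6.667 ℏ²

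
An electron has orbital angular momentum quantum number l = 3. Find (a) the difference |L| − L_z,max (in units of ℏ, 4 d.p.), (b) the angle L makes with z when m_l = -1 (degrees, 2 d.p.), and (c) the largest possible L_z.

|L| − L_z,max = (2√3 − 3)ℏ ≈ 0.4641ℏ.
For m_l = -1: cos θ = -1/√12, θ ≈ 106.78°.
L_z,max = lℏ = 3ℏ.

|L|−L_z,max ≈ 0.4641ℏ; θ(m_l=-1) ≈ 106.78°; L_z,max = 3ℏ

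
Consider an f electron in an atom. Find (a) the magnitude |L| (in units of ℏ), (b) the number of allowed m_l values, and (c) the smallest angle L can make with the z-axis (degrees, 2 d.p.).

|L| = 2√3 ℏ ≈ 3.464ℏ; 7 values; θ_min ≈ 30.00°

An f state has l = 3.
|L| = ℏ√(3·4) = 2√3 ℏ ≈ 3.464ℏ.
There are 2l+1 = 7 values of m_l.
cos θ_min = 3/√12, so θ_min ≈ 30.00°.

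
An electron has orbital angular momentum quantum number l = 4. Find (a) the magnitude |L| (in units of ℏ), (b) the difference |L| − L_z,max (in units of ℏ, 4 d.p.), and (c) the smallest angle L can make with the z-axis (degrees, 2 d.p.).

|L| = ℏ√(4·5) = 2√5 ℏ ≈ 4.472ℏ.
|L| − L_z,max = (2√5 − 4)ℏ ≈ 0.4721ℏ.
cos θ_min = 4/√20, so θ_min ≈ 26.57°.

|L| = 2√5 ℏ ≈ 4.472ℏ; |L|−L_z,max ≈ 0.4721ℏ; θ_min ≈ 26.57°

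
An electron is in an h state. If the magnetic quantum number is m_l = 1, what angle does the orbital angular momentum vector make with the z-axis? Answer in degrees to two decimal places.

θ ≈ 79.48°

H corresponds to l = 5.
|L| = √(l(l+1)) ℏ = √30 ℏ.
L_z = m_l ℏ = 1ℏ.
cos θ = L_z/|L| = 1/√30, so θ ≈ 79.48°.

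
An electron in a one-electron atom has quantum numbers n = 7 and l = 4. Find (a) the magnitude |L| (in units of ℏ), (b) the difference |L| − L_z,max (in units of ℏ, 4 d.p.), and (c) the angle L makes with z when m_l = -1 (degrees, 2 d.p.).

|L| = 2√5 ℏ ≈ 4.472ℏ; |L|−L_z,max ≈ 0.4721ℏ; θ(m_l=-1) ≈ 102.92°

|L| = ℏ√(4·5) = 2√5 ℏ ≈ 4.472ℏ.
|L| − L_z,max = (2√5 − 4)ℏ ≈ 0.4721ℏ.
For m_l = -1: cos θ = -1/√20, θ ≈ 102.92°.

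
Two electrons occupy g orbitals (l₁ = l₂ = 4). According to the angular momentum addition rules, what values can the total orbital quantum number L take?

L = 0, 1, 2, 3, 4, 5, 6, 7, 8

L runs from |4 − 4| = 0 to 4 + 4 = 8.
L ∈ {0, 1, 2, 3, 4, 5, 6, 7, 8}.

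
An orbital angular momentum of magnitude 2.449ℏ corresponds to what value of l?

l = 2

Since |L|² = l(l+1)ℏ², l(l+1) = 6.
The positive root is l = 2.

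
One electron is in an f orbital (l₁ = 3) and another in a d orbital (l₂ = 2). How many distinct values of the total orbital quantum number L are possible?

5

L runs from |3 − 2| = 1 to 3 + 2 = 5.
So L can be 1, 2, 3, 4, 5.
That is 5 values.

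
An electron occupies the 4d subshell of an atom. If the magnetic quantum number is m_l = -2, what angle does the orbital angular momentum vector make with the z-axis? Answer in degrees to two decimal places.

4d means n = 4, l = 2.
|L| = √(l(l+1)) ℏ = √6 ℏ.
L_z = m_l ℏ = −2ℏ.
cos θ = L_z/|L| = -2/√6, so θ ≈ 144.74°.

θ ≈ 144.74°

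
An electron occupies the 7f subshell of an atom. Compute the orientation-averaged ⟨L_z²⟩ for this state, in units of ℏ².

The 7f subshell has l = 3.
m_l runs from −3 to 3, i.e. {-3, -2, -1, 0, 1, 2, 3}.
⟨L_z²⟩ = ℏ²·l(l+1)/3 = 4ℏ².

⟨L_z²⟩ = 4 ℏ²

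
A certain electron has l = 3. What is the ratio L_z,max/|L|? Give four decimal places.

|L| = 2√3 ℏ ≈ 3.4641ℏ, while L_z,max = lℏ = 3ℏ.
L_z,max/|L| = 3/√12 = 0.8660.

L_z,max/|L| = 0.8660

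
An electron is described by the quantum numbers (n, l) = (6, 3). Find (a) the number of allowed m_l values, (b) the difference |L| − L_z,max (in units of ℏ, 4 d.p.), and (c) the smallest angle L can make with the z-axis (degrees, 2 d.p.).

7 values; |L|−L_z,max ≈ 0.4641ℏ; θ_min ≈ 30.00°

There are 2l+1 = 7 values of m_l.
|L| − L_z,max = (2√3 − 3)ℏ ≈ 0.4641ℏ.
cos θ_min = 3/√12, so θ_min ≈ 30.00°.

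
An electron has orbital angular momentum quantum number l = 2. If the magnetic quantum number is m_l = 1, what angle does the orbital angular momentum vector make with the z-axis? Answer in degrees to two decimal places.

|L|² = l(l+1)ℏ² = 6ℏ², so |L| = √6 ℏ.
L_z = m_l ℏ = 1ℏ.
cos θ = L_z/|L| = 1/√6, so θ ≈ 65.91°.

θ ≈ 65.91°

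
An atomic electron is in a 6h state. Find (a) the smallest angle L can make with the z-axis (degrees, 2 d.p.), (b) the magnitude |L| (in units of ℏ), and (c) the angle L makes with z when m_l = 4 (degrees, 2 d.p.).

θ_min ≈ 24.09°; |L| = √30 ℏ ≈ 5.477ℏ; θ(m_l=4) ≈ 43.09°

For 6h, l = 5.
cos θ_min = 5/√30, so θ_min ≈ 24.09°.
|L| = ℏ√(5·6) = √30 ℏ ≈ 5.477ℏ.
For m_l = 4: cos θ = 4/√30, θ ≈ 43.09°.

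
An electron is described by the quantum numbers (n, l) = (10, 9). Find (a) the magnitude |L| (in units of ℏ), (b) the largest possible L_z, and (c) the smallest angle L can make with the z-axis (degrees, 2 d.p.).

|L| = 3√10 ℏ ≈ 9.487ℏ; L_z,max = 9ℏ; θ_min ≈ 18.43°

|L| = ℏ√(9·10) = 3√10 ℏ ≈ 9.487ℏ.
L_z,max = lℏ = 9ℏ.
cos θ_min = 9/√90, so θ_min ≈ 18.43°.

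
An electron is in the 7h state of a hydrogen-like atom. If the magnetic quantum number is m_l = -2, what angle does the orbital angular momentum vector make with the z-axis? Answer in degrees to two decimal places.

θ ≈ 111.42°

The 7h subshell has l = 5.
|L| = ℏ√(l(l+1)) = √30 ℏ.
L_z = m_l ℏ = −2ℏ.
cos θ = L_z/|L| = -2/√30, so θ ≈ 111.42°.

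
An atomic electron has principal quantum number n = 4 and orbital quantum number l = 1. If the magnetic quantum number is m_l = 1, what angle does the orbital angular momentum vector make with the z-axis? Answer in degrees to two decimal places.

θ ≈ 45.00°

|L| = ℏ√(l(l+1)) = √2 ℏ.
L_z = m_l ℏ = 1ℏ.
cos θ = L_z/|L| = 1/√2, so θ ≈ 45.00°.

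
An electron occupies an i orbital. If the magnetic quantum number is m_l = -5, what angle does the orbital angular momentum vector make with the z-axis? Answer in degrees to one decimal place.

An i state has l = 6.
|L| = ℏ√(l(l+1)) = √42 ℏ.
L_z = m_l ℏ = −5ℏ.
cos θ = L_z/|L| = -5/√42, so θ ≈ 140.5°.

θ ≈ 140.5°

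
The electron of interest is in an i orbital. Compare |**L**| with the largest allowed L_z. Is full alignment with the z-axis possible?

No: L_z,max = 6ℏ < |L| = √42 ℏ ≈ 6.481ℏ

The letter i corresponds to l = 6.
|L| = √42 ℏ ≈ 6.4807ℏ, while L_z,max = lℏ = 6ℏ.
Since |L| > L_z,max, the vector can never point exactly along z; the closest it comes is θ_min = arccos(6/√42) ≈ 22.2°.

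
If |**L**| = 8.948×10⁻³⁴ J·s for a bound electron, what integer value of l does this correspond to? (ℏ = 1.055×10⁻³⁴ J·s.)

In units of ℏ, |L| ≈ 8.482.
Set l(l+1) = 71.94; the integer solution is l = 8.

l = 8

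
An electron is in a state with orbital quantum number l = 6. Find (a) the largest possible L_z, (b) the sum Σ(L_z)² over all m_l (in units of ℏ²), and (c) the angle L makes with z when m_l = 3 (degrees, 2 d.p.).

L_z,max = lℏ = 6ℏ.
Σ m_l² = 182, so Σ(L_z)² = 182 ℏ².
For m_l = 3: cos θ = 3/√42, θ ≈ 62.42°.

L_z,max = 6ℏ; Σ(L_z)² = 182 ℏ²; θ(m_l=3) ≈ 62.42°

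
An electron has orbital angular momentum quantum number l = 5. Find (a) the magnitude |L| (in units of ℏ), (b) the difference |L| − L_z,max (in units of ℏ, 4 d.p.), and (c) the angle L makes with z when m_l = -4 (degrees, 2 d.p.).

|L| = √30 ℏ ≈ 5.477ℏ; |L|−L_z,max ≈ 0.4772ℏ; θ(m_l=-4) ≈ 136.91°

|L| = ℏ√(5·6) = √30 ℏ ≈ 5.477ℏ.
|L| − L_z,max = (√30 − 5)ℏ ≈ 0.4772ℏ.
For m_l = -4: cos θ = -4/√30, θ ≈ 136.91°.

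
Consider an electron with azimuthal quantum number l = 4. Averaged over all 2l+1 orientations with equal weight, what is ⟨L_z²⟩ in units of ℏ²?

⟨L_z²⟩ = 6.667 ℏ²

The allowed m_l values are -4, -3, -2, -1, 0, 1, 2, 3, 4.
Average of L_z² over 9 states: 60/9 ℏ² = 6.667 ℏ².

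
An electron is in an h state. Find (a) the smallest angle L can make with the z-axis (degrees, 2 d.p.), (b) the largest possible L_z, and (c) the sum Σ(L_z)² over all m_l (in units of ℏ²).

An h state has l = 5.
cos θ_min = 5/√30, so θ_min ≈ 24.09°.
L_z,max = lℏ = 5ℏ.
Σ m_l² = 110, so Σ(L_z)² = 110 ℏ².

θ_min ≈ 24.09°; L_z,max = 5ℏ; Σ(L_z)² = 110 ℏ²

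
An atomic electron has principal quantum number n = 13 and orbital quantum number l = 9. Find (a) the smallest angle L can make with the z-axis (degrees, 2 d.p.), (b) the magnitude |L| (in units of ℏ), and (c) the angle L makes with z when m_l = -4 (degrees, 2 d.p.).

cos θ_min = 9/√90, so θ_min ≈ 18.43°.
|L| = ℏ√(9·10) = 3√10 ℏ ≈ 9.487ℏ.
For m_l = -4: cos θ = -4/√90, θ ≈ 114.94°.

θ_min ≈ 18.43°; |L| = 3√10 ℏ ≈ 9.487ℏ; θ(m_l=-4) ≈ 114.94°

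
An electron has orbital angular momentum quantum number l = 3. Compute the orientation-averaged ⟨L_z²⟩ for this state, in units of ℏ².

⟨L_z²⟩ = 4 ℏ²

m_l ∈ {-3, -2, -1, 0, 1, 2, 3}.
⟨L_z²⟩ = ℏ²·(Σ m_l²)/(2l+1) = ℏ²·28/7 = 4ℏ².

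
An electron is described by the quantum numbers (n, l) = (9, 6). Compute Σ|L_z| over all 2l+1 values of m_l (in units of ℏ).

Σ|L_z| = 42 ℏ

The allowed m_l values are -6, -5, -4, -3, -2, -1, 0, 1, 2, 3, 4, 5, 6.
Σ|m_l| = 2(1+2+…+6) = 42.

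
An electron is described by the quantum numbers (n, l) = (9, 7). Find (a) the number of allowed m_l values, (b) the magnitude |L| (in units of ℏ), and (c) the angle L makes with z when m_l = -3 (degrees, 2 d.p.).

There are 2l+1 = 15 values of m_l.
|L| = ℏ√(7·8) = 2√14 ℏ ≈ 7.483ℏ.
For m_l = -3: cos θ = -3/√56, θ ≈ 113.63°.

15 values; |L| = 2√14 ℏ ≈ 7.483ℏ; θ(m_l=-3) ≈ 113.63°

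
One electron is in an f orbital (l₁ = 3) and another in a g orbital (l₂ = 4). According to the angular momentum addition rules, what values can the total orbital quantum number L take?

L = 1, 2, 3, 4, 5, 6, 7

Angular momentum addition gives L = |l₁ − l₂|, …, l₁ + l₂.
L ∈ {1, 2, 3, 4, 5, 6, 7}.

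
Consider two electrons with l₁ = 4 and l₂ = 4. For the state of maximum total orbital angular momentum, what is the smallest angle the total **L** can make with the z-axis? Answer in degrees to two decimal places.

θ_min ≈ 19.47°

Angular momentum addition gives L = |l₁ − l₂|, …, l₁ + l₂.
L ∈ {0, 1, 2, 3, 4, 5, 6, 7, 8}.
The maximum is L = 8, with |L_tot| = ℏ√(8·9) = 6√2 ℏ.
The minimum angle with z is arccos(8/√72) ≈ 19.47°.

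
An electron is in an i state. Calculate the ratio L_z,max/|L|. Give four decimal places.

L_z,max/|L| = 0.9258

For an i orbital, l = 6.
|L| = √42 ℏ ≈ 6.4807ℏ, while L_z,max = lℏ = 6ℏ.
L_z,max/|L| = 6/√42 = 0.9258.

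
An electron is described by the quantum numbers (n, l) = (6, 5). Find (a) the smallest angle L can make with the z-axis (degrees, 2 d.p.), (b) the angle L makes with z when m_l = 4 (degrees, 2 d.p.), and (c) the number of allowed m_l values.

cos θ_min = 5/√30, so θ_min ≈ 24.09°.
For m_l = 4: cos θ = 4/√30, θ ≈ 43.09°.
There are 2l+1 = 11 values of m_l.

θ_min ≈ 24.09°; θ(m_l=4) ≈ 43.09°; 11 values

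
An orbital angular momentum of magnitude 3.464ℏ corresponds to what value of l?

l = 3

|L| = ℏ√(l(l+1)), so l(l+1) = 12.
l² + l − 12 = 0 ⇒ l = 3.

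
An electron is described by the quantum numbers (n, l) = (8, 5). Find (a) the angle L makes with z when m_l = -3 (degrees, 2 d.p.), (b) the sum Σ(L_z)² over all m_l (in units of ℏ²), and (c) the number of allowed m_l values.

For m_l = -3: cos θ = -3/√30, θ ≈ 123.21°.
Σ m_l² = 110, so Σ(L_z)² = 110 ℏ².
There are 2l+1 = 11 values of m_l.

θ(m_l=-3) ≈ 123.21°; Σ(L_z)² = 110 ℏ²; 11 values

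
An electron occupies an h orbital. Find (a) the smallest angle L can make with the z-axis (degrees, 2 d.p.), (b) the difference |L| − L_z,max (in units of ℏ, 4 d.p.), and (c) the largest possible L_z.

For an h orbital, l = 5.
cos θ_min = 5/√30, so θ_min ≈ 24.09°.
|L| − L_z,max = (√30 − 5)ℏ ≈ 0.4772ℏ.
L_z,max = lℏ = 5ℏ.

θ_min ≈ 24.09°; |L|−L_z,max ≈ 0.4772ℏ; L_z,max = 5ℏ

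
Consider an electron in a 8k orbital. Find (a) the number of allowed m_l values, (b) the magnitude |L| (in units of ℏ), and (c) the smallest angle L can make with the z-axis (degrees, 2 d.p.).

15 values; |L| = 2√14 ℏ ≈ 7.483ℏ; θ_min ≈ 20.70°

The 8k subshell has l = 7.
There are 2l+1 = 15 values of m_l.
|L| = ℏ√(7·8) = 2√14 ℏ ≈ 7.483ℏ.
cos θ_min = 7/√56, so θ_min ≈ 20.70°.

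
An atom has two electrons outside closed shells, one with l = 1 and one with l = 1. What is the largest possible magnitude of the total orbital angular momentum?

Angular momentum addition gives L = |l₁ − l₂|, …, l₁ + l₂.
Allowed values: L = 0, 1, 2.
The largest magnitude corresponds to L = 2: |L_tot| = ℏ√(2·3) = √6 ℏ.

|L_tot|_max = √6 ℏ ≈ 2.449ℏ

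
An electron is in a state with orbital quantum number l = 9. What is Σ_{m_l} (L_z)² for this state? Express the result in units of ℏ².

Σ(L_z)² = 570 ℏ²

m_l runs from −9 to 9, i.e. {-9, -8, -7, -6, -5, -4, -3, -2, -1, 0, 1, 2, 3, 4, 5, 6, 7, 8, 9}.
Σ m_l² = 2·(1 + 4 + 9 + 16 + 25 + 36 + 49 + 64 + 81) = 570.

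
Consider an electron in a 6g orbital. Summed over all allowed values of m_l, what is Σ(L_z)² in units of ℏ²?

Σ(L_z)² = 60 ℏ²

For 6g, l = 4.
m_l ∈ {-4, -3, -2, -1, 0, 1, 2, 3, 4}.
Σ m_l² = 2·(1 + 4 + 9 + 16) = 60.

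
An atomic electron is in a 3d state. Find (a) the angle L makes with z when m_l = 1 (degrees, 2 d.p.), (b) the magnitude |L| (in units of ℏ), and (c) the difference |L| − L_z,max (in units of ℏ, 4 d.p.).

3d means n = 3, l = 2.
For m_l = 1: cos θ = 1/√6, θ ≈ 65.91°.
|L| = ℏ√(2·3) = √6 ℏ ≈ 2.449ℏ.
|L| − L_z,max = (√6 − 2)ℏ ≈ 0.4495ℏ.

θ(m_l=1) ≈ 65.91°; |L| = √6 ℏ ≈ 2.449ℏ; |L|−L_z,max ≈ 0.4495ℏ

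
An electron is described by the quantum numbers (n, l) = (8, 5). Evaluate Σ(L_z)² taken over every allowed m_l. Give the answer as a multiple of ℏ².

Σ(L_z)² = 110 ℏ²

m_l ∈ {-5, -4, -3, -2, -1, 0, 1, 2, 3, 4, 5}.
Σ m_l² = 2·(1 + 4 + 9 + 16 + 25) = 110.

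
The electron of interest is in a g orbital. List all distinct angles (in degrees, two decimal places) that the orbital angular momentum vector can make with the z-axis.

θ ∈ {26.57°, 47.87°, 63.43°, 77.08°, 90.00°, 102.92°, 116.57°, 132.13°, 153.43°}

For a g orbital, l = 4.
|L| = √(l(l+1)) ℏ = 2√5 ℏ.
cos θ = m_l/√20 for each m_l ∈ {-4, -3, -2, -1, 0, 1, 2, 3, 4}.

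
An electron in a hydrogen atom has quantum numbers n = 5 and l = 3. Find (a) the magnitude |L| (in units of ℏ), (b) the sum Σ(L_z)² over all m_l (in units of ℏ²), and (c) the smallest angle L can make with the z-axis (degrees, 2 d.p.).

|L| = ℏ√(3·4) = 2√3 ℏ ≈ 3.464ℏ.
Σ m_l² = 28, so Σ(L_z)² = 28 ℏ².
cos θ_min = 3/√12, so θ_min ≈ 30.00°.

|L| = 2√3 ℏ ≈ 3.464ℏ; Σ(L_z)² = 28 ℏ²; θ_min ≈ 30.00°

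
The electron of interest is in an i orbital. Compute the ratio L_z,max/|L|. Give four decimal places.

L_z,max/|L| = 0.9258

An i state has l = 6.
|L| = √42 ℏ ≈ 6.4807ℏ, while L_z,max = lℏ = 6ℏ.
L_z,max/|L| = 6/√42 = 0.9258.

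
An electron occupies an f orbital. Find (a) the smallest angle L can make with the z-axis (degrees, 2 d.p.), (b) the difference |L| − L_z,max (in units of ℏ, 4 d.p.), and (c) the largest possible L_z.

For an f orbital, l = 3.
cos θ_min = 3/√12, so θ_min ≈ 30.00°.
|L| − L_z,max = (2√3 − 3)ℏ ≈ 0.4641ℏ.
L_z,max = lℏ = 3ℏ.

θ_min ≈ 30.00°; |L|−L_z,max ≈ 0.4641ℏ; L_z,max = 3ℏ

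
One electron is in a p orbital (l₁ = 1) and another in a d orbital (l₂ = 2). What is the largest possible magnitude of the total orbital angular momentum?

L runs from |1 − 2| = 1 to 1 + 2 = 3.
So L can be 1, 2, 3.
The largest magnitude corresponds to L = 3: |L_tot| = ℏ√(3·4) = 2√3 ℏ.

|L_tot|_max = 2√3 ℏ ≈ 3.464ℏ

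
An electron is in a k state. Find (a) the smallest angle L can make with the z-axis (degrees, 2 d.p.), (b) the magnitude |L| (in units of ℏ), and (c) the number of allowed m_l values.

θ_min ≈ 20.70°; |L| = 2√14 ℏ ≈ 7.483ℏ; 15 values

For a k orbital, l = 7.
cos θ_min = 7/√56, so θ_min ≈ 20.70°.
|L| = ℏ√(7·8) = 2√14 ℏ ≈ 7.483ℏ.
There are 2l+1 = 15 values of m_l.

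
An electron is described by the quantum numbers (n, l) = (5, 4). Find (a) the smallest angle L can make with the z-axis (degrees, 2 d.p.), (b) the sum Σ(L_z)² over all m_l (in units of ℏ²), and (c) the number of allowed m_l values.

θ_min ≈ 26.57°; Σ(L_z)² = 60 ℏ²; 9 values

cos θ_min = 4/√20, so θ_min ≈ 26.57°.
Σ m_l² = 60, so Σ(L_z)² = 60 ℏ².
There are 2l+1 = 9 values of m_l.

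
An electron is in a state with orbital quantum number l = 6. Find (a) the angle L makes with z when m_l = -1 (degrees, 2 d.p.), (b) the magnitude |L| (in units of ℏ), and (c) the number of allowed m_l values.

θ(m_l=-1) ≈ 98.88°; |L| = √42 ℏ ≈ 6.481ℏ; 13 values

For m_l = -1: cos θ = -1/√42, θ ≈ 98.88°.
|L| = ℏ√(6·7) = √42 ℏ ≈ 6.481ℏ.
There are 2l+1 = 13 values of m_l.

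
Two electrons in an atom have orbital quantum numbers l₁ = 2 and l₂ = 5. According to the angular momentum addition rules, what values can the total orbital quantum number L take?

Angular momentum addition gives L = |l₁ − l₂|, …, l₁ + l₂.
So L can be 3, 4, 5, 6, 7.

L = 3, 4, 5, 6, 7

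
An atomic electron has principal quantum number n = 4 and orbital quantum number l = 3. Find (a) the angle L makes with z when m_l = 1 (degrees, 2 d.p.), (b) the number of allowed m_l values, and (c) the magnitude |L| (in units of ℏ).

For m_l = 1: cos θ = 1/√12, θ ≈ 73.22°.
There are 2l+1 = 7 values of m_l.
|L| = ℏ√(3·4) = 2√3 ℏ ≈ 3.464ℏ.

θ(m_l=1) ≈ 73.22°; 7 values; |L| = 2√3 ℏ ≈ 3.464ℏ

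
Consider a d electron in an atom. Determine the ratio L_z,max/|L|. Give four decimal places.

A d state has l = 2.
|L| = √6 ℏ ≈ 2.4495ℏ, while L_z,max = lℏ = 2ℏ.
L_z,max/|L| = 2/√6 = 0.8165.

L_z,max/|L| = 0.8165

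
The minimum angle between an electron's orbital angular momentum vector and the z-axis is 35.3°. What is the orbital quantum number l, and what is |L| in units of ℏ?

At minimum angle, m_l = l, so cos θ = l/√(l(l+1)); cos²θ = l/(l+1) = 0.6661.
Thus l = 0.6661/(1 − 0.6661) ≈ 2.
Then |L| = ℏ√(2·3) = √6 ℏ.

l = 2, |L| = √6 ℏ ≈ 2.449ℏ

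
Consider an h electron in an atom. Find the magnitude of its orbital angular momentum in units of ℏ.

|L| = √30 ℏ ≈ 5.477ℏ

An h state has l = 5.
|L| = ℏ√(l(l+1)) = ℏ√(5·6) = √30 ℏ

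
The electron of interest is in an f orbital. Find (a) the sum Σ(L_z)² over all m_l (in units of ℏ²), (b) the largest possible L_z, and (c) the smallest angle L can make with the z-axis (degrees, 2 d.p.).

Σ(L_z)² = 28 ℏ²; L_z,max = 3ℏ; θ_min ≈ 30.00°

For an f orbital, l = 3.
Σ m_l² = 28, so Σ(L_z)² = 28 ℏ².
L_z,max = lℏ = 3ℏ.
cos θ_min = 3/√12, so θ_min ≈ 30.00°.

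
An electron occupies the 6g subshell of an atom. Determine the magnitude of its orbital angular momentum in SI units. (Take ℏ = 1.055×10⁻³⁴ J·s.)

6g means n = 6, l = 4.
|L| = ℏ√(l(l+1)) = ℏ√(4·5) = 2√5 ℏ
Numerically, |L| = 4.472 × (1.055×10⁻³⁴ J·s) = 4.718×10⁻³⁴ J·s.

|L| = 4.718×10⁻³⁴ J·s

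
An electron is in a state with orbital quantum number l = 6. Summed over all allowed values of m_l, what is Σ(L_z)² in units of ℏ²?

Σ(L_z)² = 182 ℏ²

m_l runs from −6 to 6, i.e. {-6, -5, -4, -3, -2, -1, 0, 1, 2, 3, 4, 5, 6}.
Σ m_l² = l(l+1)(2l+1)/3 = 6·7·13/3 = 182.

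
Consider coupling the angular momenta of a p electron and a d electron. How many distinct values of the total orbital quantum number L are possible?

3

The total orbital quantum number L ranges from |l₁ − l₂| to l₁ + l₂ in integer steps.
So L can be 1, 2, 3.
That is 3 values.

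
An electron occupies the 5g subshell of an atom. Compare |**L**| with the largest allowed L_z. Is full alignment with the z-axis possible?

No: L_z,max = 4ℏ < |L| = 2√5 ℏ ≈ 4.472ℏ

5g means n = 5, l = 4.
|L| = 2√5 ℏ ≈ 4.4721ℏ, while L_z,max = lℏ = 4ℏ.
Since |L| > L_z,max, the vector can never point exactly along z; the closest it comes is θ_min = arccos(4/√20) ≈ 26.6°.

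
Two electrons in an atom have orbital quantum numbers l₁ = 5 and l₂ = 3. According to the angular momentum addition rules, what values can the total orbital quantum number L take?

L = 2, 3, 4, 5, 6, 7, 8

Angular momentum addition gives L = |l₁ − l₂|, …, l₁ + l₂.
So L can be 2, 3, 4, 5, 6, 7, 8.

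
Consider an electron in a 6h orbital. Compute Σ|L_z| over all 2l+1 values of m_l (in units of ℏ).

For 6h, l = 5.
The allowed m_l values are -5, -4, -3, -2, -1, 0, 1, 2, 3, 4, 5.
Σ|m_l| = 2·5(5+1)/2 = 30.

Σ|L_z| = 30 ℏ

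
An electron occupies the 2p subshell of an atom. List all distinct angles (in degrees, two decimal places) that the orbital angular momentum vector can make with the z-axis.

θ ∈ {45.00°, 90.00°, 135.00°}

For 2p, l = 1.
|L|² = l(l+1)ℏ² = 2ℏ², so |L| = √2 ℏ.
cos θ = m_l/√2 for each m_l ∈ {-1, 0, 1}.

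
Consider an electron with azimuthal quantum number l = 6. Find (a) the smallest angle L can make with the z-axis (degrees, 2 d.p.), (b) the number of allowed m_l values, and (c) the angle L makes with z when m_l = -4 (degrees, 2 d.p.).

θ_min ≈ 22.21°; 13 values; θ(m_l=-4) ≈ 128.11°

cos θ_min = 6/√42, so θ_min ≈ 22.21°.
There are 2l+1 = 13 values of m_l.
For m_l = -4: cos θ = -4/√42, θ ≈ 128.11°.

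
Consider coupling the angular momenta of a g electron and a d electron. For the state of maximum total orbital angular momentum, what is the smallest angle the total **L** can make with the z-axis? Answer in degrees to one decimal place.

θ_min ≈ 22.2°

Angular momentum addition gives L = |l₁ − l₂|, …, l₁ + l₂.
L ∈ {2, 3, 4, 5, 6}.
The maximum is L = 6, with |L_tot| = ℏ√(6·7) = √42 ℏ.
The minimum angle with z is arccos(6/√42) ≈ 22.2°.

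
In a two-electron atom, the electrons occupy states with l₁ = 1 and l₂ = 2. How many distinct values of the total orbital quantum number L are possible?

3

L runs from |1 − 2| = 1 to 1 + 2 = 3.
L ∈ {1, 2, 3}.
That is 3 values.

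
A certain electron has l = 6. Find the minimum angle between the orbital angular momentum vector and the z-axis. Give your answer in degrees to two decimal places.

|L|² = l(l+1)ℏ² = 42ℏ², so |L| = √42 ℏ.
The smallest angle corresponds to the largest L_z, i.e. m_l = l = 6, giving L_z = 6ℏ.
cos θ_min = 6/√42, so θ_min ≈ 22.21°.

θ_min ≈ 22.21°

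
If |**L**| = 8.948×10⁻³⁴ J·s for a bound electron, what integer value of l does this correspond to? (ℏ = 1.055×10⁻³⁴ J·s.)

Dividing by ℏ: |L|/ℏ ≈ 8.482.
(|L|/ℏ)² = l(l+1) ≈ 71.94 ⇒ l = 8.

l = 8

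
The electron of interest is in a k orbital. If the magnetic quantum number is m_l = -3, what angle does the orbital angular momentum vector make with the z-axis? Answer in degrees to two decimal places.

A k state has l = 7.
|L|² = l(l+1)ℏ² = 56ℏ², so |L| = 2√14 ℏ.
L_z = m_l ℏ = −3ℏ.
cos θ = L_z/|L| = -3/√56, so θ ≈ 113.63°.

θ ≈ 113.63°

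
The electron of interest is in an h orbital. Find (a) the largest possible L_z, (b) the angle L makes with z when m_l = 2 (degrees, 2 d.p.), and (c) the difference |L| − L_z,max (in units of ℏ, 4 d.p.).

L_z,max = 5ℏ; θ(m_l=2) ≈ 68.58°; |L|−L_z,max ≈ 0.4772ℏ

The letter h corresponds to l = 5.
L_z,max = lℏ = 5ℏ.
For m_l = 2: cos θ = 2/√30, θ ≈ 68.58°.
|L| − L_z,max = (√30 − 5)ℏ ≈ 0.4772ℏ.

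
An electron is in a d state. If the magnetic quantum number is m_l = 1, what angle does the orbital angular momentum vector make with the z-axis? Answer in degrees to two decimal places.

A d state has l = 2.
|L| = ℏ√(l(l+1)) = √6 ℏ.
L_z = m_l ℏ = 1ℏ.
cos θ = L_z/|L| = 1/√6, so θ ≈ 65.91°.

θ ≈ 65.91°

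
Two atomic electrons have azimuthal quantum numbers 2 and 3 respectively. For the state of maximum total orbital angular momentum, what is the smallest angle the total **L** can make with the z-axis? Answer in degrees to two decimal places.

The total orbital quantum number L ranges from |l₁ − l₂| to l₁ + l₂ in integer steps.
So L can be 1, 2, 3, 4, 5.
The maximum is L = 5, with |L_tot| = ℏ√(5·6) = √30 ℏ.
The minimum angle with z is arccos(5/√30) ≈ 24.09°.

θ_min ≈ 24.09°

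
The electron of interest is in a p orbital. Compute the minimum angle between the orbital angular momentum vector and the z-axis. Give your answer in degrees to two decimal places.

θ_min ≈ 45.00°

The letter p corresponds to l = 1.
|L|² = l(l+1)ℏ² = 2ℏ², so |L| = √2 ℏ.
The smallest angle corresponds to the largest L_z, i.e. m_l = l = 1, giving L_z = 1ℏ.
cos θ_min = 1/√2, so θ_min ≈ 45.00°.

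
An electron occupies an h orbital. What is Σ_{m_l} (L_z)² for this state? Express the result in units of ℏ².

H corresponds to l = 5.
m_l ∈ {-5, -4, -3, -2, -1, 0, 1, 2, 3, 4, 5}.
Summing m² from −5 to 5: Σ m_l² = 110.

Σ(L_z)² = 110 ℏ²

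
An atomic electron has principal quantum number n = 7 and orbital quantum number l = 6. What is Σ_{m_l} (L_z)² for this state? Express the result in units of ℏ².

Σ(L_z)² = 182 ℏ²

m_l runs from −6 to 6, i.e. {-6, -5, -4, -3, -2, -1, 0, 1, 2, 3, 4, 5, 6}.
Summing m² from −6 to 6: Σ m_l² = 182.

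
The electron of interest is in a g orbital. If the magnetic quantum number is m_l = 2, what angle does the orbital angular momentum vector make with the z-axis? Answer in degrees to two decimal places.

The letter g corresponds to l = 4.
|L|² = l(l+1)ℏ² = 20ℏ², so |L| = 2√5 ℏ.
L_z = m_l ℏ = 2ℏ.
cos θ = L_z/|L| = 2/√20, so θ ≈ 63.43°.

θ ≈ 63.43°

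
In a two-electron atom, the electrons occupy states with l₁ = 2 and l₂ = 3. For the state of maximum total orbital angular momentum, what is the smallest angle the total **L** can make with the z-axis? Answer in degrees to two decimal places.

By the triangle rule, |l₁ − l₂| ≤ L ≤ l₁ + l₂.
So L can be 1, 2, 3, 4, 5.
The maximum is L = 5, with |L_tot| = ℏ√(5·6) = √30 ℏ.
The minimum angle with z is arccos(5/√30) ≈ 24.09°.

θ_min ≈ 24.09°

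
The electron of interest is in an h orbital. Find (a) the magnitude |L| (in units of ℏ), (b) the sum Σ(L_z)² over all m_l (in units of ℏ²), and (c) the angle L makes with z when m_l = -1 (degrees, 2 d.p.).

The letter h corresponds to l = 5.
|L| = ℏ√(5·6) = √30 ℏ ≈ 5.477ℏ.
Σ m_l² = 110, so Σ(L_z)² = 110 ℏ².
For m_l = -1: cos θ = -1/√30, θ ≈ 100.52°.

|L| = √30 ℏ ≈ 5.477ℏ; Σ(L_z)² = 110 ℏ²; θ(m_l=-1) ≈ 100.52°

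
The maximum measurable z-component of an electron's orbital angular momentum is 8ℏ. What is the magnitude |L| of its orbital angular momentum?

The maximum L_z equals lℏ, giving l = 8.
|L| = ℏ√(l(l+1)) = 6√2 ℏ.

|L| = 6√2 ℏ ≈ 8.485ℏ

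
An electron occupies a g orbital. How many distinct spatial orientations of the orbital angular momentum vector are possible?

For a g orbital, l = 4.
The number of m_l values is 2l + 1 = 2·4 + 1 = 9.

9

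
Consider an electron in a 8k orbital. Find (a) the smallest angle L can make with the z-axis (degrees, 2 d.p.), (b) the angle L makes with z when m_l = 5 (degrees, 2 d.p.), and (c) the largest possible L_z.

The 8k subshell has l = 7.
cos θ_min = 7/√56, so θ_min ≈ 20.70°.
For m_l = 5: cos θ = 5/√56, θ ≈ 48.08°.
L_z,max = lℏ = 7ℏ.

θ_min ≈ 20.70°; θ(m_l=5) ≈ 48.08°; L_z,max = 7ℏ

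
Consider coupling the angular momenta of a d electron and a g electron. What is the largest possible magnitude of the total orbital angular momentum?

|L_tot|_max = √42 ℏ ≈ 6.481ℏ

Angular momentum addition gives L = |l₁ − l₂|, …, l₁ + l₂.
L ∈ {2, 3, 4, 5, 6}.
The largest magnitude corresponds to L = 6: |L_tot| = ℏ√(6·7) = √42 ℏ.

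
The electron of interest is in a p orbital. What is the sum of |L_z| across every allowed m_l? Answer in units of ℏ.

The letter p corresponds to l = 1.
The allowed m_l values are -1, 0, 1.
Σ|m_l| = 2·1(1+1)/2 = 2.

Σ|L_z| = 2 ℏ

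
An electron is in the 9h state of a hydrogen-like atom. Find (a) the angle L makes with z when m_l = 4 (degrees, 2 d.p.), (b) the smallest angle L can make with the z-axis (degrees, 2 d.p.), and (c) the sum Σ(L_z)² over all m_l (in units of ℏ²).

θ(m_l=4) ≈ 43.09°; θ_min ≈ 24.09°; Σ(L_z)² = 110 ℏ²

9h means n = 9, l = 5.
For m_l = 4: cos θ = 4/√30, θ ≈ 43.09°.
cos θ_min = 5/√30, so θ_min ≈ 24.09°.
Σ m_l² = 110, so Σ(L_z)² = 110 ℏ².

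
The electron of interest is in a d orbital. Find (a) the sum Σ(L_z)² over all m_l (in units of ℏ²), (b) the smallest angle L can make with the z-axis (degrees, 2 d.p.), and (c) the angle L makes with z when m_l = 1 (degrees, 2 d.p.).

Σ(L_z)² = 10 ℏ²; θ_min ≈ 35.26°; θ(m_l=1) ≈ 65.91°

For a d orbital, l = 2.
Σ m_l² = 10, so Σ(L_z)² = 10 ℏ².
cos θ_min = 2/√6, so θ_min ≈ 35.26°.
For m_l = 1: cos θ = 1/√6, θ ≈ 65.91°.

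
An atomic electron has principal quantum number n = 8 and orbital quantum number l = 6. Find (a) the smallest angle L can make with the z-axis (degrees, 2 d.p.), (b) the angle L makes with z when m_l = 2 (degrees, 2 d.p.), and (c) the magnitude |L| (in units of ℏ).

θ_min ≈ 22.21°; θ(m_l=2) ≈ 72.02°; |L| = √42 ℏ ≈ 6.481ℏ

cos θ_min = 6/√42, so θ_min ≈ 22.21°.
For m_l = 2: cos θ = 2/√42, θ ≈ 72.02°.
|L| = ℏ√(6·7) = √42 ℏ ≈ 6.481ℏ.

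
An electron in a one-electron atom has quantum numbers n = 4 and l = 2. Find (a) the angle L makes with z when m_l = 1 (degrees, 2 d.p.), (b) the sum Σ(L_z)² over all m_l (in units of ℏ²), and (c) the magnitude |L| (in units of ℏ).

θ(m_l=1) ≈ 65.91°; Σ(L_z)² = 10 ℏ²; |L| = √6 ℏ ≈ 2.449ℏ

For m_l = 1: cos θ = 1/√6, θ ≈ 65.91°.
Σ m_l² = 10, so Σ(L_z)² = 10 ℏ².
|L| = ℏ√(2·3) = √6 ℏ ≈ 2.449ℏ.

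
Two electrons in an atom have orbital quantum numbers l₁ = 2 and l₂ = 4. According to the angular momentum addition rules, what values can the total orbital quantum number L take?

L = 2, 3, 4, 5, 6

The total orbital quantum number L ranges from |l₁ − l₂| to l₁ + l₂ in integer steps.
Allowed values: L = 2, 3, 4, 5, 6.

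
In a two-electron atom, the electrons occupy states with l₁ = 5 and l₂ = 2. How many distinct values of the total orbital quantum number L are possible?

The total orbital quantum number L ranges from |l₁ − l₂| to l₁ + l₂ in integer steps.
So L can be 3, 4, 5, 6, 7.
That is 5 values.

5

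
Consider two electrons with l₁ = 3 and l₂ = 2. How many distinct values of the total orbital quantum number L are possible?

5

The total orbital quantum number L ranges from |l₁ − l₂| to l₁ + l₂ in integer steps.
Allowed values: L = 1, 2, 3, 4, 5.
That is 5 values.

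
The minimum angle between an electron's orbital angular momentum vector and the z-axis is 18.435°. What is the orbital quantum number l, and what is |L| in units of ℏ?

At minimum angle, m_l = l, so cos θ = l/√(l(l+1)); cos²θ = l/(l+1) = 0.9000.
Solving: l = 9.
Then |L| = ℏ√(9·10) = 3√10 ℏ.

l = 9, |L| = 3√10 ℏ ≈ 9.487ℏ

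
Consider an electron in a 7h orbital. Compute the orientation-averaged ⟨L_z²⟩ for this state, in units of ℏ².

For 7h, l = 5.
m_l runs from −5 to 5, i.e. {-5, -4, -3, -2, -1, 0, 1, 2, 3, 4, 5}.
Average of L_z² over 11 states: 110/11 ℏ² = 10 ℏ².

⟨L_z²⟩ = 10 ℏ²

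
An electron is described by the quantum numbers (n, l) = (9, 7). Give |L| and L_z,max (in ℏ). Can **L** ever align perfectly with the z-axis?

|L| = 2√14 ℏ ≈ 7.4833ℏ, while L_z,max = lℏ = 7ℏ.
Since |L| > L_z,max, the vector can never point exactly along z; the closest it comes is θ_min = arccos(7/√56) ≈ 20.7°.

No: L_z,max = 7ℏ < |L| = 2√14 ℏ ≈ 7.483ℏ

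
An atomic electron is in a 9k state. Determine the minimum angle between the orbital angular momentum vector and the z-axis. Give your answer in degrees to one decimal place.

θ_min ≈ 20.7°

9k means n = 9, l = 7.
|L| = √(l(l+1)) ℏ = 2√14 ℏ.
The smallest angle corresponds to the largest L_z, i.e. m_l = l = 7, giving L_z = 7ℏ.
cos θ_min = 7/√56, so θ_min ≈ 20.7°.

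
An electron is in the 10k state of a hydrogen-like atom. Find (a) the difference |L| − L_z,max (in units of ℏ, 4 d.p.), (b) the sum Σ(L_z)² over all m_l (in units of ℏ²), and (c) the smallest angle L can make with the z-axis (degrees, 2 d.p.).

|L|−L_z,max ≈ 0.4833ℏ; Σ(L_z)² = 280 ℏ²; θ_min ≈ 20.70°

10k means n = 10, l = 7.
|L| − L_z,max = (2√14 − 7)ℏ ≈ 0.4833ℏ.
Σ m_l² = 280, so Σ(L_z)² = 280 ℏ².
cos θ_min = 7/√56, so θ_min ≈ 20.70°.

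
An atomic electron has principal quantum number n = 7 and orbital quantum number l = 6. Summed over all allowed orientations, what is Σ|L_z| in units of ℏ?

The allowed m_l values are -6, -5, -4, -3, -2, -1, 0, 1, 2, 3, 4, 5, 6.
Σ|m_l| = 2(1+2+…+6) = 42.

Σ|L_z| = 42 ℏ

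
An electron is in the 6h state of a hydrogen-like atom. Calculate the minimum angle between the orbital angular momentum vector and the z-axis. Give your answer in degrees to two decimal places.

6h means n = 6, l = 5.
|L|² = l(l+1)ℏ² = 30ℏ², so |L| = √30 ℏ.
The smallest angle corresponds to the largest L_z, i.e. m_l = l = 5, giving L_z = 5ℏ.
cos θ_min = 5/√30, so θ_min ≈ 24.09°.

θ_min ≈ 24.09°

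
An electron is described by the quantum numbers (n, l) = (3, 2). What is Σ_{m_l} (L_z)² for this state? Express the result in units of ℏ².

m_l ∈ {-2, -1, 0, 1, 2}.
Summing m² from −2 to 2: Σ m_l² = 10.

Σ(L_z)² = 10 ℏ²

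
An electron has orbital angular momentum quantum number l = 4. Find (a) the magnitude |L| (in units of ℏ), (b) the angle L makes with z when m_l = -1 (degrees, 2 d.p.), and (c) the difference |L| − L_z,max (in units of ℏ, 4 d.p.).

|L| = ℏ√(4·5) = 2√5 ℏ ≈ 4.472ℏ.
For m_l = -1: cos θ = -1/√20, θ ≈ 102.92°.
|L| − L_z,max = (2√5 − 4)ℏ ≈ 0.4721ℏ.

|L| = 2√5 ℏ ≈ 4.472ℏ; θ(m_l=-1) ≈ 102.92°; |L|−L_z,max ≈ 0.4721ℏ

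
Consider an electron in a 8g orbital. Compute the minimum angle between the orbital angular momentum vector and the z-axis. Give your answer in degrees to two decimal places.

The 8g subshell has l = 4.
|L| = ℏ√(l(l+1)) = 2√5 ℏ.
The smallest angle corresponds to the largest L_z, i.e. m_l = l = 4, giving L_z = 4ℏ.
cos θ_min = 4/√20, so θ_min ≈ 26.57°.

θ_min ≈ 26.57°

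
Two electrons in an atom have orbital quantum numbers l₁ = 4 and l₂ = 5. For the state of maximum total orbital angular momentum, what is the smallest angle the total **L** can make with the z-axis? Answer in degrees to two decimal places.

The total orbital quantum number L ranges from |l₁ − l₂| to l₁ + l₂ in integer steps.
L ∈ {1, 2, 3, 4, 5, 6, 7, 8, 9}.
The maximum is L = 9, with |L_tot| = ℏ√(9·10) = 3√10 ℏ.
The minimum angle with z is arccos(9/√90) ≈ 18.43°.

θ_min ≈ 18.43°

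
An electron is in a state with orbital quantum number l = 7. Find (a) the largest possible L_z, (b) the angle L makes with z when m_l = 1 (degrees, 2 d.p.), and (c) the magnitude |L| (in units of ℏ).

L_z,max = 7ℏ; θ(m_l=1) ≈ 82.32°; |L| = 2√14 ℏ ≈ 7.483ℏ

L_z,max = lℏ = 7ℏ.
For m_l = 1: cos θ = 1/√56, θ ≈ 82.32°.
|L| = ℏ√(7·8) = 2√14 ℏ ≈ 7.483ℏ.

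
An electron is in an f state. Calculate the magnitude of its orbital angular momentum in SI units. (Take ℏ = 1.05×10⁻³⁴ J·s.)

An f state has l = 3.
|L| = ℏ√(l(l+1)) = ℏ√(3·4) = 2√3 ℏ
Numerically, |L| = 3.464 × (1.05×10⁻³⁴ J·s) = 3.64×10⁻³⁴ J·s.

|L| = 3.64×10⁻³⁴ J·s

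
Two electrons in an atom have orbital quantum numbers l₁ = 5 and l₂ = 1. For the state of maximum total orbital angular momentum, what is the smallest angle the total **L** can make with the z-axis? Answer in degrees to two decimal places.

θ_min ≈ 22.21°

L runs from |5 − 1| = 4 to 5 + 1 = 6.
Allowed values: L = 4, 5, 6.
The maximum is L = 6, with |L_tot| = ℏ√(6·7) = √42 ℏ.
The minimum angle with z is arccos(6/√42) ≈ 22.21°.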